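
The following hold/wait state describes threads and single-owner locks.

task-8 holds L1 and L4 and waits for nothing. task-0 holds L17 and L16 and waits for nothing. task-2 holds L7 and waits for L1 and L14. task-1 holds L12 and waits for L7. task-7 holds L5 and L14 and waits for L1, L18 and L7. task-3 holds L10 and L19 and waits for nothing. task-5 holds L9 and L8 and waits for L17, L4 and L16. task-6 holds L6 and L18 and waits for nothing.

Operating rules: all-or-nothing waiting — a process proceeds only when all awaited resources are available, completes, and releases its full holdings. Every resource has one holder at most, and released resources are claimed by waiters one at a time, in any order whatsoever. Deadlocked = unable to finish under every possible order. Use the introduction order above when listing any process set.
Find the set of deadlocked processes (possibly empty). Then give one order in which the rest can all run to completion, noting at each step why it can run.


The deadlocked set is task-2, task-1 and task-7.
Key observation: the loop task-2 -> task-7 -> task-2 blocks itself forever; task-1 waits into the deadlock from upstream.
One completion order for the rest: task-0, task-8, task-3, task-5, task-6.
Walking it through:
  task-0: no waits; runs immediately, freeing L17 and L16
  task-8: no waits; runs immediately, freeing L1 and L4
  task-3: no waits; runs immediately, freeing L10 and L19
  task-5 waits on L17, L4 and L16 — all released -> runs and releases L9 and L8
  task-6: no waits; runs immediately, freeing L6 and L18


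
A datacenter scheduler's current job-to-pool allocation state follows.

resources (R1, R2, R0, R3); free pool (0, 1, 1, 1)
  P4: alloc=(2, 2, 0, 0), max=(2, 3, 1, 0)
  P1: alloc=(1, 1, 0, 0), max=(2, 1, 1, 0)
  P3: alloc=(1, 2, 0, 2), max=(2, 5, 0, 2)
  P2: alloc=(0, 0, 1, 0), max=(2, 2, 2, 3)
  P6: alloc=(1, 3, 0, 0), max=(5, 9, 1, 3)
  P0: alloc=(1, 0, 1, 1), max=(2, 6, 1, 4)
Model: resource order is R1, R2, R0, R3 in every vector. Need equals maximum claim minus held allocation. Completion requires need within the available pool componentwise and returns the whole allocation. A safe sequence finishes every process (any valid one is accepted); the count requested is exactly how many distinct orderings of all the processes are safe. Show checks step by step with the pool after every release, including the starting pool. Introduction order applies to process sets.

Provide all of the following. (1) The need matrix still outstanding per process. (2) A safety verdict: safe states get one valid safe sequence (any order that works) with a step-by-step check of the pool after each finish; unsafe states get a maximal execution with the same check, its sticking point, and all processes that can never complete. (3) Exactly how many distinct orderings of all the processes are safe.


(1) Remaining need (order R1, R2, R0, R3):
  P4: (0, 1, 1, 0)
  P1: (1, 0, 1, 0)
  P3: (1, 3, 0, 0)
  P2: (2, 2, 1, 3)
  P6: (4, 6, 1, 3)
  P0: (1, 6, 0, 3)
(2) SAFE. One safe sequence: P4, P3, P1, P6, P2, P0.
Key observation: at P4 the run first touches a limit — (0, 1, 1, 0) against (0, 1, 1, 1), exact on a resource it actually requests.
Check, step by step:
  pool = (0, 1, 1, 1)
  run P4 (needs (0, 1, 1, 0), free (0, 1, 1, 1)); after release of (2, 2, 0, 0) the pool is (2, 3, 1, 1)
  run P3 (needs (1, 3, 0, 0), free (2, 3, 1, 1)); after release of (1, 2, 0, 2) the pool is (3, 5, 1, 3)
  run P1 (needs (1, 0, 1, 0), free (3, 5, 1, 3)); after release of (1, 1, 0, 0) the pool is (4, 6, 1, 3)
  run P6 (needs (4, 6, 1, 3), free (4, 6, 1, 3)); after release of (1, 3, 0, 0) the pool is (5, 9, 1, 3)
  run P2 (needs (2, 2, 1, 3), free (5, 9, 1, 3)); after release of (0, 0, 1, 0) the pool is (5, 9, 2, 3)
  run P0 (needs (1, 6, 0, 3), free (5, 9, 2, 3)); after release of (1, 0, 1, 1) the pool is (6, 9, 3, 4)
(3) Precisely 14 of the possible complete orderings are safe sequences.


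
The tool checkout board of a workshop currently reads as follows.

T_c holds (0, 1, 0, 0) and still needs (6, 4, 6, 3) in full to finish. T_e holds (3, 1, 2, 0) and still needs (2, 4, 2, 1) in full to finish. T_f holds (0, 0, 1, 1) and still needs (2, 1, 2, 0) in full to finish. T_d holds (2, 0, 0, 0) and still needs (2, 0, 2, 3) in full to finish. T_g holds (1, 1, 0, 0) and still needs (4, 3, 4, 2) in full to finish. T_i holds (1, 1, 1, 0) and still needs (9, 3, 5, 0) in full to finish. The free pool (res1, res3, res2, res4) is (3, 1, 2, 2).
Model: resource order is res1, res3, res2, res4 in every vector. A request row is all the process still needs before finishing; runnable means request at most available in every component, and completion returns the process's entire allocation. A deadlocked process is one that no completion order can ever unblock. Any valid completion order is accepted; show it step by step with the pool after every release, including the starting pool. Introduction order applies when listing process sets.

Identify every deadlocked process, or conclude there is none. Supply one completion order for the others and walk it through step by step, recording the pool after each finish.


The deadlocked set is T_c, T_e, T_g and T_i.
Key observation: even finishing T_f, T_d leaves just (5, 1, 3, 3) free — too little res3 for any of the remaining processes.
The rest can finish in the order T_f, T_d. Walking it through:
  pool = (3, 1, 2, 2)
  run T_f (needs (2, 1, 2, 0), free (3, 1, 2, 2)); after release of (0, 0, 1, 1) the pool is (3, 1, 3, 3)
  run T_d (needs (2, 0, 2, 3), free (3, 1, 3, 3)); after release of (2, 0, 0, 0) the pool is (5, 1, 3, 3)
None of the blocked processes ever fits:
  T_c still needs (6, 4, 6, 3) but only (5, 1, 3, 3) is free — short on res1, res3 and res2
  T_e still needs (2, 4, 2, 1) but only (5, 1, 3, 3) is free — short on res3
  T_g still needs (4, 3, 4, 2) but only (5, 1, 3, 3) is free — short on res3 and res2
  T_i still needs (9, 3, 5, 0) but only (5, 1, 3, 3) is free — short on res1, res3 and res2


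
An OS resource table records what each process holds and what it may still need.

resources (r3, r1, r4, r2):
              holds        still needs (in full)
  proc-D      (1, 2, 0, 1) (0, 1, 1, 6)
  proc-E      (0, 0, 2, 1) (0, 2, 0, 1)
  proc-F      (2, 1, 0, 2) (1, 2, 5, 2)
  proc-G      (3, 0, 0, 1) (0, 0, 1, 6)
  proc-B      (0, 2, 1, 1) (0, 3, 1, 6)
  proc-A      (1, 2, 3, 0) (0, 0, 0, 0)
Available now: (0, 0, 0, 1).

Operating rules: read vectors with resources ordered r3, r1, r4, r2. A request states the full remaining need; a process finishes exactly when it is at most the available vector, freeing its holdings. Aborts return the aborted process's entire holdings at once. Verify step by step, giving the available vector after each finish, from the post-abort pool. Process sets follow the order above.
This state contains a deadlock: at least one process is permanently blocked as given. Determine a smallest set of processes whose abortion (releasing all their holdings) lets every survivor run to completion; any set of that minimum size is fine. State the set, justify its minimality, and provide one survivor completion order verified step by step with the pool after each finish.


The answer: abort proc-D and proc-B.
Key observation: proc-G could never have finished before the abort; with (1, 4, 1, 2) returned by proc-D and proc-B, it fits at step 4.
Minimality, checking each single-abort alternative: proc-D alone leaves proc-G blocked (short on r2); proc-E alone leaves proc-D blocked (short on r2); proc-F alone leaves proc-D blocked (short on r2); proc-G alone leaves proc-D blocked (short on r2); proc-B alone leaves proc-D blocked (short on r2); proc-A alone leaves proc-D blocked (short on r2).
The survivors complete as proc-E, proc-A, proc-F, proc-G. Step-by-step check (starting from the post-abort pool):
  pool = (1, 4, 1, 3)
  proc-E: need (0, 2, 0, 1) fits (1, 4, 1, 3); releases (0, 0, 2, 1), pool now (1, 4, 3, 4)
  proc-A: need (0, 0, 0, 0) fits (1, 4, 3, 4); releases (1, 2, 3, 0), pool now (2, 6, 6, 4)
  proc-F: need (1, 2, 5, 2) fits (2, 6, 6, 4); releases (2, 1, 0, 2), pool now (4, 7, 6, 6)
  proc-G: need (0, 0, 1, 6) fits (4, 7, 6, 6); releases (3, 0, 0, 1), pool now (7, 7, 6, 7)


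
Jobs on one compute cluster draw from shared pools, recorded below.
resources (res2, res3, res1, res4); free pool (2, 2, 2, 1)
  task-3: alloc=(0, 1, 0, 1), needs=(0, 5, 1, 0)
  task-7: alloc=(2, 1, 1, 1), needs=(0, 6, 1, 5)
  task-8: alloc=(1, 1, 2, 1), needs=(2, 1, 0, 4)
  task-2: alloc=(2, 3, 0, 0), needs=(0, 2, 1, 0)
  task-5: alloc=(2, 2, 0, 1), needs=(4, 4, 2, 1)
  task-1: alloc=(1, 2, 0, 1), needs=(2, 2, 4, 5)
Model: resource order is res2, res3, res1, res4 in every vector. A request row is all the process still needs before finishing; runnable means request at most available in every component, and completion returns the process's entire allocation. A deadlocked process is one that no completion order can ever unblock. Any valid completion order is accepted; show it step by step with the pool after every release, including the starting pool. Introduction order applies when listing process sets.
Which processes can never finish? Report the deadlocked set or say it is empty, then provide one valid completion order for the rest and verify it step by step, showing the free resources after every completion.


Deadlocked: task-7, task-8 and task-1.
Key observation: once task-2, task-5, task-3 finish, the pool peaks at (6, 8, 2, 3) — and every remaining process still needs more res4 than that.
The rest can finish in the order task-2, task-5, task-3. Step-by-step check:
  pool = (2, 2, 2, 1)
  task-2 needs (0, 2, 1, 0) <= (2, 2, 2, 1) -> finishes; pool += (2, 3, 0, 0) = (4, 5, 2, 1)
  task-5 needs (4, 4, 2, 1) <= (4, 5, 2, 1) -> finishes; pool += (2, 2, 0, 1) = (6, 7, 2, 2)
  task-3 needs (0, 5, 1, 0) <= (6, 7, 2, 2) -> finishes; pool += (0, 1, 0, 1) = (6, 8, 2, 3)
The blocked processes can never fit:
  blocked: task-7 wants (0, 6, 1, 5), pool (6, 8, 2, 3) — not enough res4
  blocked: task-8 wants (2, 1, 0, 4), pool (6, 8, 2, 3) — not enough res4
  blocked: task-1 wants (2, 2, 4, 5), pool (6, 8, 2, 3) — not enough res1 and res4


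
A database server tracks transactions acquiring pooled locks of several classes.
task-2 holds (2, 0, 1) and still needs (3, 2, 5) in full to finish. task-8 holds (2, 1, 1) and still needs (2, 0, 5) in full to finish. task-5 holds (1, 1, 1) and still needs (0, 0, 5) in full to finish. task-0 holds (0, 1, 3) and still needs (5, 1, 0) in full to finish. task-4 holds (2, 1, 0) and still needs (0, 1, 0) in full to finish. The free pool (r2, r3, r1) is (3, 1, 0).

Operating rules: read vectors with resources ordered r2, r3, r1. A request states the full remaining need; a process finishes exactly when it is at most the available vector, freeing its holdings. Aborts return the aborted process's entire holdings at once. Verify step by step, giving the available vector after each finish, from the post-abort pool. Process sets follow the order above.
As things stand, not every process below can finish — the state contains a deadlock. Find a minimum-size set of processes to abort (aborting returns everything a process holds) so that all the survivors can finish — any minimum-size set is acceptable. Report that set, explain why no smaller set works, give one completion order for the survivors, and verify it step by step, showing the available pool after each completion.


Abort task-8 and task-5.
Key observation: task-2 had no path to completion before; after the abort of task-8 and task-5 ((3, 2, 2) returned), step 3 is where it fits.
No one abort is enough; case by case: task-2 alone leaves task-8 blocked (short on r1); task-8 alone leaves task-2 blocked (short on r1); task-5 alone leaves task-2 blocked (short on r1); task-0 alone leaves task-2 blocked (short on r1); task-4 alone leaves task-2 blocked (short on r1).
One survivor order: task-0, task-4, task-2. Walking it through (post-abort pool first):
  pool = (6, 3, 2)
  run task-0 (needs (5, 1, 0), free (6, 3, 2)); after release of (0, 1, 3) the pool is (6, 4, 5)
  run task-4 (needs (0, 1, 0), free (6, 4, 5)); after release of (2, 1, 0) the pool is (8, 5, 5)
  run task-2 (needs (3, 2, 5), free (8, 5, 5)); after release of (2, 0, 1) the pool is (10, 5, 6)


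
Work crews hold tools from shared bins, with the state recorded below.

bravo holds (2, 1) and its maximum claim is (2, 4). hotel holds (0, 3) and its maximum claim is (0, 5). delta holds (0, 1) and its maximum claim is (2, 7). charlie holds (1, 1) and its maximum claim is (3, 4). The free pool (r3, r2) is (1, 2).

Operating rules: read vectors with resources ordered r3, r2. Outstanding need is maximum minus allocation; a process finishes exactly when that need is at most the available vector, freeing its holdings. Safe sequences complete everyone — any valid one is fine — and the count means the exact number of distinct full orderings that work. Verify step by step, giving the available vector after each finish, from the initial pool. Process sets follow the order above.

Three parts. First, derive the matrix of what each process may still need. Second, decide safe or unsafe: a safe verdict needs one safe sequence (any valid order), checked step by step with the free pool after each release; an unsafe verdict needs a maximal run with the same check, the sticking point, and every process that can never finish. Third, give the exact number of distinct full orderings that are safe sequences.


(1) Need matrix, components ordered r3, r2:
  bravo: (0, 3)
  hotel: (0, 2)
  delta: (2, 6)
  charlie: (2, 3)
(2) The state is SAFE; one workable sequence: hotel, bravo, delta, charlie.
Key observation: the order's first zero-slack moment is hotel ((0, 2) needed, (1, 2) free — a requested resource with nothing to spare).
Walking it through:
  pool = (1, 2)
  hotel: need (0, 2) fits (1, 2); releases (0, 3), pool now (1, 5)
  bravo: need (0, 3) fits (1, 5); releases (2, 1), pool now (3, 6)
  delta: need (2, 6) fits (3, 6); releases (0, 1), pool now (3, 7)
  charlie: need (2, 3) fits (3, 7); releases (1, 1), pool now (4, 8)
(3) Exactly 2 of the possible complete orderings are safe sequences.


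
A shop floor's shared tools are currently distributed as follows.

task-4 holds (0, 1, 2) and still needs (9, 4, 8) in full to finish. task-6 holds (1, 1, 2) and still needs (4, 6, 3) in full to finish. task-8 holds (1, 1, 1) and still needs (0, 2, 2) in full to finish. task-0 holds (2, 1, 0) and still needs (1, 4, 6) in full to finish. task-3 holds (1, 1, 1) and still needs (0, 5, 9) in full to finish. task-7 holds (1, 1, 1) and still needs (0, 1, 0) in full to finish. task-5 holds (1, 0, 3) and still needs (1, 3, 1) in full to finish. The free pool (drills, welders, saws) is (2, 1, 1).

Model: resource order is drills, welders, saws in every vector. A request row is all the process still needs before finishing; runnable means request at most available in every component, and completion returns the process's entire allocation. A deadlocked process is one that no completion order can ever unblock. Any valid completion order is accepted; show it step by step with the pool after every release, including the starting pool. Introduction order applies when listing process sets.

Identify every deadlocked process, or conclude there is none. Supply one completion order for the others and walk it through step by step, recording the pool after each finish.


The deadlocked set is task-4, task-6, task-0 and task-3.
Key observation: welders is the bottleneck — with task-7, task-8, task-5 done the pool holds (5, 3, 6), short of every remaining need.
A valid finishing order for the others: task-7, task-8, task-5. Walking it through:
  pool = (2, 1, 1)
  task-7 needs (0, 1, 0) <= (2, 1, 1) -> finishes; pool += (1, 1, 1) = (3, 2, 2)
  task-8 needs (0, 2, 2) <= (3, 2, 2) -> finishes; pool += (1, 1, 1) = (4, 3, 3)
  task-5 needs (1, 3, 1) <= (4, 3, 3) -> finishes; pool += (1, 0, 3) = (5, 3, 6)
The stuck group stays short no matter what:
  task-4 still needs (9, 4, 8) but only (5, 3, 6) is free — short on drills, welders and saws
  task-6 still needs (4, 6, 3) but only (5, 3, 6) is free — short on welders
  task-0 still needs (1, 4, 6) but only (5, 3, 6) is free — short on welders
  task-3 still needs (0, 5, 9) but only (5, 3, 6) is free — short on welders and saws


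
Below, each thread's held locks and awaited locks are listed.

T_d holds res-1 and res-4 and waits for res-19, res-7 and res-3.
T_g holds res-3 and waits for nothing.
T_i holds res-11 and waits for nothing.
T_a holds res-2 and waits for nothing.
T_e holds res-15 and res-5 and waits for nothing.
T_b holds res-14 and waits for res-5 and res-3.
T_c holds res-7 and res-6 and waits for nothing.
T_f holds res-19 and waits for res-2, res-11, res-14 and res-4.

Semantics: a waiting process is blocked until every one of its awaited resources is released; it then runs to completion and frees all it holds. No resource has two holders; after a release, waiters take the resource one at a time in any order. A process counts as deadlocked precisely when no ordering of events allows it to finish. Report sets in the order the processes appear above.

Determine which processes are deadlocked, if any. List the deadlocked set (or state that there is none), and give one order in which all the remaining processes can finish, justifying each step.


Deadlocked: T_d and T_f.
Key observation: along T_d -> T_f -> T_d, each member waits on what the next one holds — a deadlock; no other process is dragged down with it.
One completion order for the rest: T_g, T_a, T_c, T_e, T_b, T_i.
Step-by-step check:
  run T_g (it waits on nothing); releases res-3
  run T_a (it waits on nothing); releases res-2
  run T_c (it waits on nothing); releases res-7 and res-6
  run T_e (it waits on nothing); releases res-15 and res-5
  run T_b (all its waits — res-5 and res-3 — are resolved); releases res-14
  run T_i (it waits on nothing); releases res-11


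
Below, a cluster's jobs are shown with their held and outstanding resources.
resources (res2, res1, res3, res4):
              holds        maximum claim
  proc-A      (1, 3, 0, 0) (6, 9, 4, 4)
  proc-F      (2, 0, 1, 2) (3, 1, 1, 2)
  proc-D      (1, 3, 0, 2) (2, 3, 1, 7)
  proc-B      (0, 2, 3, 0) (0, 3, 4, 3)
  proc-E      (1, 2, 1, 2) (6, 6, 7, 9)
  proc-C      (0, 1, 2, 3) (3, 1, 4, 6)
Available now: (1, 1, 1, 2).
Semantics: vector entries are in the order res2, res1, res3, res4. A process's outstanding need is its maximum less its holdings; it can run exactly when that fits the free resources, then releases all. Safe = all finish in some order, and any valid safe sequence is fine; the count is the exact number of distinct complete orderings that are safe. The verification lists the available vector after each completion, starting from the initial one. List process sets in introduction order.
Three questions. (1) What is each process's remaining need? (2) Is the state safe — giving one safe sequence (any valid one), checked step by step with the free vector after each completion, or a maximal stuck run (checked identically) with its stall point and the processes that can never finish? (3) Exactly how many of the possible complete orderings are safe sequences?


(1) Remaining need (order res2, res1, res3, res4):
  proc-A: (5, 6, 4, 4)
  proc-F: (1, 1, 0, 0)
  proc-D: (1, 0, 1, 5)
  proc-B: (0, 1, 1, 3)
  proc-E: (5, 4, 6, 7)
  proc-C: (3, 0, 2, 3)
(2) UNSAFE — no complete ordering exists.
Key observation: res2 is the bottleneck — with proc-F, proc-C, proc-B, proc-D done the pool holds (4, 7, 7, 9), short of every remaining need.
A maximal execution: proc-F, proc-C, proc-B, proc-D — then nothing else fits. Step-by-step check:
  pool = (1, 1, 1, 2)
  proc-F: need (1, 1, 0, 0) fits (1, 1, 1, 2); releases (2, 0, 1, 2), pool now (3, 1, 2, 4)
  proc-C: need (3, 0, 2, 3) fits (3, 1, 2, 4); releases (0, 1, 2, 3), pool now (3, 2, 4, 7)
  proc-B: need (0, 1, 1, 3) fits (3, 2, 4, 7); releases (0, 2, 3, 0), pool now (3, 4, 7, 7)
  proc-D: need (1, 0, 1, 5) fits (3, 4, 7, 7); releases (1, 3, 0, 2), pool now (4, 7, 7, 9)
  proc-A cannot run: need (5, 6, 4, 4) vs free (4, 7, 7, 9) (insufficient res2)
  proc-E cannot run: need (5, 4, 6, 7) vs free (4, 7, 7, 9) (insufficient res2)
Processes that can never finish: proc-A and proc-E.
(3) The exact count: 0 of the possible complete orderings are safe sequences.


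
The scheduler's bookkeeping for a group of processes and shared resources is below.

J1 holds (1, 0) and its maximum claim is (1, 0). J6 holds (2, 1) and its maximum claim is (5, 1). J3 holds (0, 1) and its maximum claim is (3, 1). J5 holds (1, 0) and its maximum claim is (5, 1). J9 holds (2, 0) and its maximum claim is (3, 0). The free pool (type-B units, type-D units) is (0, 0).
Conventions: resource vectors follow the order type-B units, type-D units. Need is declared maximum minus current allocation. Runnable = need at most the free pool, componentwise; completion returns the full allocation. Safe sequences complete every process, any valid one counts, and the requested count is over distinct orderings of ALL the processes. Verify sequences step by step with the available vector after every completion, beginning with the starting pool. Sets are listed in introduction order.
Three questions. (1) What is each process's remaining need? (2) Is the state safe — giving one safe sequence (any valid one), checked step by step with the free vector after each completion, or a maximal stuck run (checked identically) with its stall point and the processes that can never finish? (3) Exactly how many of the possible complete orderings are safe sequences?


(1) Need matrix, components ordered type-B units, type-D units:
  J1: (0, 0)
  J6: (3, 0)
  J3: (3, 0)
  J5: (4, 1)
  J9: (1, 0)
(2) The state is SAFE; one workable sequence: J1, J9, J6, J5, J3.
Key observation: the order's first zero-slack moment is J9 ((1, 0) needed, (1, 0) free — a requested resource with nothing to spare).
Check, step by step:
  pool = (0, 0)
  J1 needs (0, 0) <= (0, 0) -> finishes; pool += (1, 0) = (1, 0)
  J9 needs (1, 0) <= (1, 0) -> finishes; pool += (2, 0) = (3, 0)
  J6 needs (3, 0) <= (3, 0) -> finishes; pool += (2, 1) = (5, 1)
  J5 needs (4, 1) <= (5, 1) -> finishes; pool += (1, 0) = (6, 1)
  J3 needs (3, 0) <= (6, 1) -> finishes; pool += (0, 1) = (6, 2)
(3) Exactly 3 of the possible complete orderings are safe sequences.


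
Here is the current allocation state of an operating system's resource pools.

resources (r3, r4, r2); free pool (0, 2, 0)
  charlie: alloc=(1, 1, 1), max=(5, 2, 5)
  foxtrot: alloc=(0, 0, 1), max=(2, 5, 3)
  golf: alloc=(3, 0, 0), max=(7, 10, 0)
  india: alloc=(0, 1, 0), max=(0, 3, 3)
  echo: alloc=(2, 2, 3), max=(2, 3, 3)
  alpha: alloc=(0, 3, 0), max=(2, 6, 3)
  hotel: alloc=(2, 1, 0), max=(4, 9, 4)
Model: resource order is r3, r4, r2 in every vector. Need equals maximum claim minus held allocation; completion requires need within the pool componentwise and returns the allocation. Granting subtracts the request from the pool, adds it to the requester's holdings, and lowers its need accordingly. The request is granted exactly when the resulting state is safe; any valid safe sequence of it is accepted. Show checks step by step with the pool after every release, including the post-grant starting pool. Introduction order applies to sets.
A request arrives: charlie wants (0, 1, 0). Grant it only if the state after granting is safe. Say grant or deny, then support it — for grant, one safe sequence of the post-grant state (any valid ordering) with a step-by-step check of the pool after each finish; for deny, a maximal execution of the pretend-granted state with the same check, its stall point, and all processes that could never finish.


DENY — the pretend-granted state is unsafe.
Key observation: after echo, alpha, foxtrot, india the pool peaks at (2, 7, 4), and each blocked process is short somewhere: charlie on r3; golf on r3, r4; hotel on r4.
After a pretend grant, a maximal execution: echo, alpha, foxtrot, india — then nothing else fits. Check, step by step:
  pool = (0, 1, 0)
  echo needs (0, 1, 0) <= (0, 1, 0) -> finishes; pool += (2, 2, 3) = (2, 3, 3)
  alpha needs (2, 3, 3) <= (2, 3, 3) -> finishes; pool += (0, 3, 0) = (2, 6, 3)
  foxtrot needs (2, 5, 2) <= (2, 6, 3) -> finishes; pool += (0, 0, 1) = (2, 6, 4)
  india needs (0, 2, 3) <= (2, 6, 4) -> finishes; pool += (0, 1, 0) = (2, 7, 4)
  charlie cannot run: need (4, 0, 4) vs free (2, 7, 4) (insufficient r3)
  golf cannot run: need (4, 10, 0) vs free (2, 7, 4) (insufficient r3 and r4)
  hotel cannot run: need (2, 8, 4) vs free (2, 7, 4) (insufficient r4)
Had the request been granted, charlie, golf and hotel could never finish.


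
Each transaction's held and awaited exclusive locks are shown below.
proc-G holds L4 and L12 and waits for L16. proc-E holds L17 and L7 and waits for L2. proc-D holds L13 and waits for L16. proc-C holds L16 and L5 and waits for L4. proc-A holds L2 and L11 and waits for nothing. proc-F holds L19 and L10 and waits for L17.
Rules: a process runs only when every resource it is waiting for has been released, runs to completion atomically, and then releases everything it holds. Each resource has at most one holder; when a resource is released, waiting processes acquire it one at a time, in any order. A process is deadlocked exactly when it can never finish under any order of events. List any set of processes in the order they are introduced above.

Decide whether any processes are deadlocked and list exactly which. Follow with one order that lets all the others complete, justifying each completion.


Deadlocked: proc-G, proc-D and proc-C.
Key observation: the loop proc-G -> proc-C -> proc-G blocks itself forever; proc-D waits into the deadlock from upstream.
One completion order for the rest: proc-A, proc-E, proc-F.
Verifying each step:
  proc-A waits on nothing -> runs at once and releases L2 and L11
  proc-E: everything it awaited (L2) is free; runs, freeing L17 and L7
  proc-F: everything it awaited (L17) is free; runs, freeing L19 and L10


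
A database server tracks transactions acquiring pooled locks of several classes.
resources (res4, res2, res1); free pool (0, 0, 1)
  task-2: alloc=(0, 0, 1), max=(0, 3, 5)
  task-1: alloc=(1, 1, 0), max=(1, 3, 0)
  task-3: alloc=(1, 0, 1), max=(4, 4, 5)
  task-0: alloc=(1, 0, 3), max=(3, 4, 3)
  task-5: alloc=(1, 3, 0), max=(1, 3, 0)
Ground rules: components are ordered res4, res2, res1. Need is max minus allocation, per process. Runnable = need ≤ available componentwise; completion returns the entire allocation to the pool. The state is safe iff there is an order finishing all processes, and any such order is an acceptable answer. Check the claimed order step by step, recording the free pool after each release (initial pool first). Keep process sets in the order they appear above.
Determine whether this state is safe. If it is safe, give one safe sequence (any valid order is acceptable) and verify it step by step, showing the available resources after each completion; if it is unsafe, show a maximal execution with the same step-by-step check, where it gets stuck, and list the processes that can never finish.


SAFE, for example via the order task-5, task-1, task-0, task-2, task-3.
Key observation: reading the order forward, task-0 is the first process whose need (2, 4, 0) meets the free pool (2, 4, 1) exactly on a resource it requests.
Walking it through:
  pool = (0, 0, 1)
  run task-5 (needs (0, 0, 0), free (0, 0, 1)); after release of (1, 3, 0) the pool is (1, 3, 1)
  run task-1 (needs (0, 2, 0), free (1, 3, 1)); after release of (1, 1, 0) the pool is (2, 4, 1)
  run task-0 (needs (2, 4, 0), free (2, 4, 1)); after release of (1, 0, 3) the pool is (3, 4, 4)
  run task-2 (needs (0, 3, 4), free (3, 4, 4)); after release of (0, 0, 1) the pool is (3, 4, 5)
  run task-3 (needs (3, 4, 4), free (3, 4, 5)); after release of (1, 0, 1) the pool is (4, 4, 6)


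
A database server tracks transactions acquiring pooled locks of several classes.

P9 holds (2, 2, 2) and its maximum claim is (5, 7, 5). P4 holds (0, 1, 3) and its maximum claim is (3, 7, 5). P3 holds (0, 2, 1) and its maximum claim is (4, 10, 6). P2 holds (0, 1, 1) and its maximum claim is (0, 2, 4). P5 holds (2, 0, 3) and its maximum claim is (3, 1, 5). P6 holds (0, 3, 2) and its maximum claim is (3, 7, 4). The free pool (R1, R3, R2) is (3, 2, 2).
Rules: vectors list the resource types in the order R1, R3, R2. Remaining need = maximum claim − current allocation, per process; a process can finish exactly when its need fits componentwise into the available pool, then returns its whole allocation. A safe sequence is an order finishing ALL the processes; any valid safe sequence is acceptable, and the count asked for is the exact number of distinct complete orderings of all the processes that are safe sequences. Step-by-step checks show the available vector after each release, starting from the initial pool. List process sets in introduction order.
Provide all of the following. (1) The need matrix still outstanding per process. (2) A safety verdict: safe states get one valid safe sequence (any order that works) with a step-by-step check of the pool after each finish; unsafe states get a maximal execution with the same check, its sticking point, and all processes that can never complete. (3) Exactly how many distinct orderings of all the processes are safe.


(1) Outstanding need per process (order R1, R3, R2):
  P9: (3, 5, 3)
  P4: (3, 6, 2)
  P3: (4, 8, 5)
  P2: (0, 1, 3)
  P5: (1, 1, 2)
  P6: (3, 4, 2)
(2) The state is UNSAFE.
Key observation: even finishing P5, P2 leaves just (5, 3, 6) free — too little R3 for any of the remaining processes.
Going as far as possible: P5, P2; after that, nothing fits. Verifying each step:
  pool = (3, 2, 2)
  P5 needs (1, 1, 2) <= (3, 2, 2) -> finishes; pool += (2, 0, 3) = (5, 2, 5)
  P2 needs (0, 1, 3) <= (5, 2, 5) -> finishes; pool += (0, 1, 1) = (5, 3, 6)
  blocked: P9 wants (3, 5, 3), pool (5, 3, 6) — not enough R3
  blocked: P4 wants (3, 6, 2), pool (5, 3, 6) — not enough R3
  blocked: P3 wants (4, 8, 5), pool (5, 3, 6) — not enough R3
  blocked: P6 wants (3, 4, 2), pool (5, 3, 6) — not enough R3
Permanently blocked: P9, P4, P3 and P6.
(3) The exact count: 0 of the possible complete orderings are safe sequences.


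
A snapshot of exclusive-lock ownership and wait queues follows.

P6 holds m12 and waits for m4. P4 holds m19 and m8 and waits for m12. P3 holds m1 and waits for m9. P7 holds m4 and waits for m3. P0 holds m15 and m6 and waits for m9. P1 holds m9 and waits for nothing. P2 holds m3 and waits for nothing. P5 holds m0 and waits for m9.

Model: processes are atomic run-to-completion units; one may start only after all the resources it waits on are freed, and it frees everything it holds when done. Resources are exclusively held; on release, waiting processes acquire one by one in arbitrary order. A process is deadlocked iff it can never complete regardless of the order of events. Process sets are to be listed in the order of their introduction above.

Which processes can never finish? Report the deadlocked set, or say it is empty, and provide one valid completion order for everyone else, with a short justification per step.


No process is deadlocked.
Key observation: the wait relation is loop-free; peeling off processes with no waits unwinds the whole state.
The rest can finish in the order P1, P2, P5, P7, P6, P0, P3, P4.
Walking it through:
  P1: no waits; runs immediately, freeing m9
  P2: no waits; runs immediately, freeing m3
  P5: everything it awaited (m9) is free; runs, freeing m0
  P7: everything it awaited (m3) is free; runs, freeing m4
  P6: everything it awaited (m4) is free; runs, freeing m12
  P0: everything it awaited (m9) is free; runs, freeing m15 and m6
  P3: everything it awaited (m9) is free; runs, freeing m1
  P4: everything it awaited (m12) is free; runs, freeing m19 and m8


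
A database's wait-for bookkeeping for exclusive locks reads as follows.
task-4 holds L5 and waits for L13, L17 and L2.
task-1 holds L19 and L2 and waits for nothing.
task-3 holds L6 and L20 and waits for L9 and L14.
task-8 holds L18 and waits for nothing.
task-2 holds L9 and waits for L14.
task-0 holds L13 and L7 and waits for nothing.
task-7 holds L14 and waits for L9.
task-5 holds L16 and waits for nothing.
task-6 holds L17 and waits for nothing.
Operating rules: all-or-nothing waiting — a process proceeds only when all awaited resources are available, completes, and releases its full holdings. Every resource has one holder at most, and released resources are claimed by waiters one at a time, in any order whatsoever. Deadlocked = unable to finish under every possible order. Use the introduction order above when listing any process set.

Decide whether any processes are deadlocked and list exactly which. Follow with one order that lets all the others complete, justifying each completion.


The deadlocked set is task-3, task-2 and task-7.
Key observation: along task-2 -> task-7 -> task-2, each member waits on what the next one holds — a deadlock; task-3 waits into the deadlock from upstream.
The rest can finish in the order task-1, task-6, task-8, task-0, task-4, task-5.
Step-by-step check:
  task-1: no waits; runs immediately, freeing L19 and L2
  task-6: no waits; runs immediately, freeing L17
  task-8: no waits; runs immediately, freeing L18
  task-0: no waits; runs immediately, freeing L13 and L7
  run task-4 (all its waits — L13, L17 and L2 — are resolved); releases L5
  task-5: no waits; runs immediately, freeing L16


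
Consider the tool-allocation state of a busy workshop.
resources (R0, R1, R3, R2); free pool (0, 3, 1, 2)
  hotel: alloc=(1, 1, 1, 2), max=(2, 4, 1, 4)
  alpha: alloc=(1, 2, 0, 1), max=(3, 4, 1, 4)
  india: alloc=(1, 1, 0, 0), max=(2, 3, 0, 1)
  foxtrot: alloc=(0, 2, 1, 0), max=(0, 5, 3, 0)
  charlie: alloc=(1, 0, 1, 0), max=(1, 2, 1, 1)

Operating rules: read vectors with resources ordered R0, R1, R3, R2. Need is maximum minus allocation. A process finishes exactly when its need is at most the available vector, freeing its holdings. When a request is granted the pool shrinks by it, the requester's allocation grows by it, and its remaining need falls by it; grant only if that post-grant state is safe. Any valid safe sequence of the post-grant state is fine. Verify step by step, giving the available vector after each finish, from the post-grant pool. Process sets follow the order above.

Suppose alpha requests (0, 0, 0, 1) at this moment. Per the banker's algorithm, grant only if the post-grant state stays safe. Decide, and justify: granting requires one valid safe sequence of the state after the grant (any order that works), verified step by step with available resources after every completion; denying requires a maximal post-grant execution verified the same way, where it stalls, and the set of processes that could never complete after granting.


DENY. Granting would leave the state unsafe.
Key observation: charlie, foxtrot, india can finish, but then (2, 6, 3, 1) is all there is, and the blocked group's R2 demands exceed it.
After a pretend grant, a maximal execution: charlie, foxtrot, india — then nothing else fits. Check, step by step:
  pool = (0, 3, 1, 1)
  charlie needs (0, 2, 0, 1) <= (0, 3, 1, 1) -> finishes; pool += (1, 0, 1, 0) = (1, 3, 2, 1)
  foxtrot needs (0, 3, 2, 0) <= (1, 3, 2, 1) -> finishes; pool += (0, 2, 1, 0) = (1, 5, 3, 1)
  india needs (1, 2, 0, 1) <= (1, 5, 3, 1) -> finishes; pool += (1, 1, 0, 0) = (2, 6, 3, 1)
  hotel cannot run: need (1, 3, 0, 2) vs free (2, 6, 3, 1) (insufficient R2)
  alpha cannot run: need (2, 2, 1, 2) vs free (2, 6, 3, 1) (insufficient R2)
Had the request been granted, hotel and alpha could never finish.


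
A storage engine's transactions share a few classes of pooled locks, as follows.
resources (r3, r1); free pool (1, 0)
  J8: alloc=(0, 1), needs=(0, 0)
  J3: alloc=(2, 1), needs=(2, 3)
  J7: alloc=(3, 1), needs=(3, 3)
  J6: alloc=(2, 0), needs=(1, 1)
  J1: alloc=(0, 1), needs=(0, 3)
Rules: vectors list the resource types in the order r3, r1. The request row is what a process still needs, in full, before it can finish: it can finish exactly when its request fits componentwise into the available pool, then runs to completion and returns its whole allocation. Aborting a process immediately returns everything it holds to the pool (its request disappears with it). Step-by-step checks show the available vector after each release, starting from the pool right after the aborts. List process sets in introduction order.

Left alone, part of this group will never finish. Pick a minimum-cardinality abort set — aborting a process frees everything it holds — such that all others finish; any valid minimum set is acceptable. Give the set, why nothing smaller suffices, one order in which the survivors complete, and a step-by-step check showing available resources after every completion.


Abort J3 and J7.
Key observation: J1 could never have finished before the abort; with (5, 2) returned by J3 and J7, it fits at step 3.
Minimality, checking each single-abort alternative: J8 alone leaves J3 blocked (short on r1); J3 alone leaves J7 blocked (short on r1); J7 alone leaves J3 blocked (short on r1); J6 alone leaves J3 blocked (short on r1); J1 alone leaves J3 blocked (short on r1).
One survivor order: J8, J6, J1. Step-by-step check (post-abort pool first):
  pool = (6, 2)
  J8: need (0, 0) fits (6, 2); releases (0, 1), pool now (6, 3)
  J6: need (1, 1) fits (6, 3); releases (2, 0), pool now (8, 3)
  J1: need (0, 3) fits (8, 3); releases (0, 1), pool now (8, 4)


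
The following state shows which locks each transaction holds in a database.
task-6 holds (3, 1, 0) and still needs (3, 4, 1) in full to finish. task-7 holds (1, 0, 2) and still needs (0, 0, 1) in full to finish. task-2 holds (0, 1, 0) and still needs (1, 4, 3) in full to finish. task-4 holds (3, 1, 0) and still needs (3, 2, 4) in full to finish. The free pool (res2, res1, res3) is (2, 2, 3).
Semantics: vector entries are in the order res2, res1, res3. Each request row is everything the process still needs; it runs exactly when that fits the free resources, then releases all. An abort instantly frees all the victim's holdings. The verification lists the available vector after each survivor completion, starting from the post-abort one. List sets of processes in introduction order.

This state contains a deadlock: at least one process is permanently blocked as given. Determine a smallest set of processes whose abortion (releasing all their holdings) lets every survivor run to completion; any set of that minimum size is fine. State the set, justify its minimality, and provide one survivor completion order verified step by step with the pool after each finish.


Abort task-6.
Key observation: no ordering could ever have run task-2 before the abort of task-6; with (3, 1, 0) back in the pool it fits at step 3.
No smaller set exists: with zero aborts the deadlock remains.
Survivors finish in the order: task-7, task-4, task-2. Step-by-step check (pool after the aborts first):
  pool = (5, 3, 3)
  task-7 needs (0, 0, 1) <= (5, 3, 3) -> finishes; pool += (1, 0, 2) = (6, 3, 5)
  task-4 needs (3, 2, 4) <= (6, 3, 5) -> finishes; pool += (3, 1, 0) = (9, 4, 5)
  task-2 needs (1, 4, 3) <= (9, 4, 5) -> finishes; pool += (0, 1, 0) = (9, 5, 5)


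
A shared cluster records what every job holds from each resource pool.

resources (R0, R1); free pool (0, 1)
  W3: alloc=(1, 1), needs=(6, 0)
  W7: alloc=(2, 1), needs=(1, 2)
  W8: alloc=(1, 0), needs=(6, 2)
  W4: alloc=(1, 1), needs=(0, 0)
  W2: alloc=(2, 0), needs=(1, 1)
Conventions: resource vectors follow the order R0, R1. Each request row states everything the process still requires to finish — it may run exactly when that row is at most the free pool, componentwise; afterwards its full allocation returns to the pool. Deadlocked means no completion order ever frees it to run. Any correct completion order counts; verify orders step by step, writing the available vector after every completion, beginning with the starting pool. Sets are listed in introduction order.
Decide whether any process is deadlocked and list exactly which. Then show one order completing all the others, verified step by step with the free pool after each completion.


Deadlocked: W3 and W8.
Key observation: even finishing W4, W2, W7 leaves just (5, 3) free — too little R0 for any of the remaining processes.
One completion order for the rest: W4, W2, W7. Check, step by step:
  pool = (0, 1)
  W4 needs (0, 0) <= (0, 1) -> finishes; pool += (1, 1) = (1, 2)
  W2 needs (1, 1) <= (1, 2) -> finishes; pool += (2, 0) = (3, 2)
  W7 needs (1, 2) <= (3, 2) -> finishes; pool += (2, 1) = (5, 3)
The blocked processes can never fit:
  W3 still needs (6, 0) but only (5, 3) is free — short on R0
  W8 still needs (6, 2) but only (5, 3) is free — short on R0
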